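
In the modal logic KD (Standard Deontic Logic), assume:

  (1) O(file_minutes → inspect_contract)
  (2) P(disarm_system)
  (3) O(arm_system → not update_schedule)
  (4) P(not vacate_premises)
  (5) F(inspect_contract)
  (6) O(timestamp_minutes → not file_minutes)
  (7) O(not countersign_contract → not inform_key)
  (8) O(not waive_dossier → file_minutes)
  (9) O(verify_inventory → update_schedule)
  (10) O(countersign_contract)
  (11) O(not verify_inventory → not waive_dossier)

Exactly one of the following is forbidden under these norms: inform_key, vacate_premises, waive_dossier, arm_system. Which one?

F(inspect_contract) at premise 5 means O(not inspect_contract).
Premise 1 is O(file_minutes → inspect_contract); contrapositively O(not inspect_contract → not file_minutes). Since O(not inspect_contract) holds, K gives O(not file_minutes).
Premise 8, O(not waive_dossier → file_minutes), contraposes to O(not file_minutes → waive_dossier); with O(not file_minutes) we get O(waive_dossier).
Premise 11 is O(not verify_inventory → not waive_dossier); contrapositively O(waive_dossier → verify_inventory). Since O(waive_dossier) holds, K gives O(verify_inventory).
From O(verify_inventory) and premise 9, O(verify_inventory → update_schedule), we obtain O(update_schedule).
Premise 3 is O(arm_system → not update_schedule); contrapositively O(update_schedule → not arm_system). Since O(update_schedule) holds, K gives O(not arm_system).
So O(not arm_system) holds, i.e. arm_system is forbidden. None of the other listed options is forbidden under the premises.

arm_system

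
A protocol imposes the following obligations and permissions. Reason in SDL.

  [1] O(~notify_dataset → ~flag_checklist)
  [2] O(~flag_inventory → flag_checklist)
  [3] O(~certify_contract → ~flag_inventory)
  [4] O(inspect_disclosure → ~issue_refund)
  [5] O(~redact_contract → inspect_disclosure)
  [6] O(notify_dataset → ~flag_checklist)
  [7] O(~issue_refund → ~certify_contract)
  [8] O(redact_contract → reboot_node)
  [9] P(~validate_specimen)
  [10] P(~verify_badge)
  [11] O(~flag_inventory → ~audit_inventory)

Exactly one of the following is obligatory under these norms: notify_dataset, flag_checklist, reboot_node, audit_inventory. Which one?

Premises 1 and 6 are O(~notify_dataset → ~flag_checklist) and O(notify_dataset → ~flag_checklist); every ideal world satisfies ~notify_dataset or notify_dataset, so in either case ~flag_checklist holds — hence O(~flag_checklist).
Premise 2, O(~flag_inventory → flag_checklist), contraposes to O(~flag_checklist → flag_inventory); with O(~flag_checklist) we get O(flag_inventory).
The contrapositive of premise 3 (O(~certify_contract → ~flag_inventory)) is O(flag_inventory → certify_contract), and O(flag_inventory) is already established, so O(certify_contract).
Premise 7, O(~issue_refund → ~certify_contract), contraposes to O(certify_contract → issue_refund); with O(certify_contract) we get O(issue_refund).
Premise 4, O(inspect_disclosure → ~issue_refund), contraposes to O(issue_refund → ~inspect_disclosure); with O(issue_refund) we get O(~inspect_disclosure).
Premise 5, O(~redact_contract → inspect_disclosure), contraposes to O(~inspect_disclosure → redact_contract); with O(~inspect_disclosure) we get O(redact_contract).
From O(redact_contract) and premise 8, O(redact_contract → reboot_node), we obtain O(reboot_node).
So O(reboot_node) holds — reboot_node is obligatory. None of the other listed options is made obligatory by any chain of premises.

reboot_node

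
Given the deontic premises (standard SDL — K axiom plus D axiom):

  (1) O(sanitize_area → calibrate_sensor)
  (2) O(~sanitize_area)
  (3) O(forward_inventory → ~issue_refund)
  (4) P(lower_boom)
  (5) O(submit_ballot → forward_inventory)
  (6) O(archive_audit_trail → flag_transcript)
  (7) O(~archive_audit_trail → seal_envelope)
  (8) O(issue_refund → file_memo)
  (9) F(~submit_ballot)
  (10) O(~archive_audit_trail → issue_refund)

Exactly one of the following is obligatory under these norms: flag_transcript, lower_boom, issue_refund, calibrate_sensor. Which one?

flag_transcript

F(~submit_ballot) at premise 9 means O(submit_ballot).
With premise 5, O(submit_ballot → forward_inventory), the K-axiom yields O(forward_inventory).
Applying K to premise 3 (O(forward_inventory → ~issue_refund)) and O(forward_inventory) yields O(~issue_refund).
Premise 10 is O(~archive_audit_trail → issue_refund); contrapositively O(~issue_refund → archive_audit_trail). Since O(~issue_refund) holds, K gives O(archive_audit_trail).
Premise 6 is O(archive_audit_trail → flag_transcript); since O(archive_audit_trail), deontic closure gives O(flag_transcript).
So O(flag_transcript) holds — flag_transcript is obligatory. None of the other listed options is made obligatory by any chain of premises.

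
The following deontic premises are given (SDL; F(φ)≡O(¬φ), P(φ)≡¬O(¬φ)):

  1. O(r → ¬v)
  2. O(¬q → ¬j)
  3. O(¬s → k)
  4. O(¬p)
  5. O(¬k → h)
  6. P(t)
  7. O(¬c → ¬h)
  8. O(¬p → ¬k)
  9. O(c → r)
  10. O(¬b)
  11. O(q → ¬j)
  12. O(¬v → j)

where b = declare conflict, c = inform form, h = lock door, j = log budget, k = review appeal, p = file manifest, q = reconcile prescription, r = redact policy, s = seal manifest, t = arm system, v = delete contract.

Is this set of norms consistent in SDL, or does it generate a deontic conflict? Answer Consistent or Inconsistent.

Inconsistent

Premises 2 and 11 are O(¬q → ¬j) and O(q → ¬j); every ideal world satisfies ¬q or q, so in either case ¬j holds — hence O(¬j).
The contrapositive of premise 12 (O(¬v → j)) is O(¬j → v), and O(¬j) is already established, so O(v).
The contrapositive of premise 1 (O(r → ¬v)) is O(v → ¬r), and O(v) is already established, so O(¬r).
Premise 9, O(c → r), contraposes to O(¬r → ¬c); with O(¬r) we get O(¬c).
From O(¬c) and premise 7, O(¬c → ¬h), we obtain O(¬h).
Premise 5 is O(¬k → h); contrapositively O(¬h → k). Since O(¬h) holds, K gives O(k).
Premise 8 is O(¬p → ¬k); contrapositively O(k → p). Since O(k) holds, K gives O(p).
Yet premise 4 states O(¬p).
We now have both O(p) and O(¬p) — p is simultaneously obligatory and forbidden, violating the D-axiom.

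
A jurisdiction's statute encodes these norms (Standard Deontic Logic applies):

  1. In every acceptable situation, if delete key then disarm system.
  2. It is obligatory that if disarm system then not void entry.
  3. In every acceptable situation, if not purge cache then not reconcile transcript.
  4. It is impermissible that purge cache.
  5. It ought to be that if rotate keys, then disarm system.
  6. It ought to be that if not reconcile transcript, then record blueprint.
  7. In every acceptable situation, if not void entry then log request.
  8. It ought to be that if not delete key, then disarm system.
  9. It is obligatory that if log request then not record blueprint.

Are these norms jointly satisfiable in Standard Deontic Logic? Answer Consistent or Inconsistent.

Inconsistent

Premises 8 and 1 are O(¬delete_key → disarm_system) and O(delete_key → disarm_system); every ideal world satisfies ¬delete_key or delete_key, so in either case disarm_system holds — hence O(disarm_system).
From O(disarm_system) and premise 2, O(disarm_system → ¬void_entry), we obtain O(¬void_entry).
Premise 7 is O(¬void_entry → log_request); since O(¬void_entry), deontic closure gives O(log_request).
From O(log_request) and premise 9, O(log_request → ¬record_blueprint), we obtain O(¬record_blueprint).
Premise 6, O(¬reconcile_transcript → record_blueprint), contraposes to O(¬record_blueprint → reconcile_transcript); with O(¬record_blueprint) we get O(reconcile_transcript).
Premise 3, O(¬purge_cache → ¬reconcile_transcript), contraposes to O(reconcile_transcript → purge_cache); with O(reconcile_transcript) we get O(purge_cache).
However, F(purge_cache) at premise 4 amounts to O(¬purge_cache).
We now have both O(purge_cache) and O(¬purge_cache) — purge_cache is simultaneously obligatory and forbidden, violating the D-axiom.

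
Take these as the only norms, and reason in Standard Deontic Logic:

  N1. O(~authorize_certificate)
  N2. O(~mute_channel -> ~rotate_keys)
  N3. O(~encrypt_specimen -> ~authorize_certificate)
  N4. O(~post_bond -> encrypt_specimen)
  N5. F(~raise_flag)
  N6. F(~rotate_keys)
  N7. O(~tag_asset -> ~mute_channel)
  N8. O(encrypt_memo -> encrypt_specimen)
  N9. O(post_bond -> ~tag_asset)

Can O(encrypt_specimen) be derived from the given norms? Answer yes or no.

Yes

Premise 6 is F(~rotate_keys), i.e. O(rotate_keys).
Premise 2 is O(~mute_channel -> ~rotate_keys); contrapositively O(rotate_keys -> mute_channel). Since O(rotate_keys) holds, K gives O(mute_channel).
The contrapositive of premise 7 (O(~tag_asset -> ~mute_channel)) is O(mute_channel -> tag_asset), and O(mute_channel) is already established, so O(tag_asset).
Premise 9 is O(post_bond -> ~tag_asset); contrapositively O(tag_asset -> ~post_bond). Since O(tag_asset) holds, K gives O(~post_bond).
With premise 4, O(~post_bond -> encrypt_specimen), the K-axiom yields O(encrypt_specimen).
Premises 1, 3, 5, 8 do not contribute to this derivation.
So O(encrypt_specimen) follows.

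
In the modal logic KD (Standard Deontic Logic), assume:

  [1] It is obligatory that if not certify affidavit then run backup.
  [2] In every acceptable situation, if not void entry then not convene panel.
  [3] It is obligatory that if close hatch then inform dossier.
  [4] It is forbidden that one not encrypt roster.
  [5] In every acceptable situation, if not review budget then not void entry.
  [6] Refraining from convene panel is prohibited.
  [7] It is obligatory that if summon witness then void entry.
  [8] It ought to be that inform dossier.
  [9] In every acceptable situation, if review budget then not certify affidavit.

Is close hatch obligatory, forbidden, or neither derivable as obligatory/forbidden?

Premise 3 is O(close_hatch → inform_dossier); even if O(inform_dossier) held, inferring O(close_hatch) would be affirming the consequent — invalid.
No premise or chain of K-axiom applications forces O(close_hatch), and none forces O(¬close_hatch). So close_hatch is neither obligatory nor forbidden under these norms.

Neither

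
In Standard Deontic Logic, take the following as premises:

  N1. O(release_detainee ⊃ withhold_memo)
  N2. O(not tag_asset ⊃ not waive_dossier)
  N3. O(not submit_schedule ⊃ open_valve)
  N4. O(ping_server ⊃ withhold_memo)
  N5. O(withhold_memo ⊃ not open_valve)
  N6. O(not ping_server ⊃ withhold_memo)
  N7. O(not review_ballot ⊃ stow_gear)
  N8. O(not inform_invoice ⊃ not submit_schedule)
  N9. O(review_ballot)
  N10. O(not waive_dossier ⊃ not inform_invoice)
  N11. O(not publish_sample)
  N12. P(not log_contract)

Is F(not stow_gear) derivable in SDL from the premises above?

Premise 7 is O(not review_ballot ⊃ stow_gear), but O(not review_ballot) is not derivable from the premises, so it does not yield O(stow_gear).
No other premise forces O(stow_gear). An ideal world satisfying every premise can still have not stow_gear true, so F(not stow_gear) is not derivable.

No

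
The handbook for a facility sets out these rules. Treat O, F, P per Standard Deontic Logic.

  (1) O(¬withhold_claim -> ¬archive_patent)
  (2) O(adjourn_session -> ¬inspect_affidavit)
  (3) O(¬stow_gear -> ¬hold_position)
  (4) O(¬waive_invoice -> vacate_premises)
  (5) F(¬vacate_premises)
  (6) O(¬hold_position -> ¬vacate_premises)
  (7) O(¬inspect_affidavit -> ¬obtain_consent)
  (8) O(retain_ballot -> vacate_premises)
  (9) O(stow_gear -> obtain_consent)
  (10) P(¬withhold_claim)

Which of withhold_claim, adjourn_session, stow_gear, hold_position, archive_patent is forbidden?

F(¬vacate_premises) at premise 5 means O(vacate_premises).
The contrapositive of premise 6 (O(¬hold_position -> ¬vacate_premises)) is O(vacate_premises -> hold_position), and O(vacate_premises) is already established, so O(hold_position).
The contrapositive of premise 3 (O(¬stow_gear -> ¬hold_position)) is O(hold_position -> stow_gear), and O(hold_position) is already established, so O(stow_gear).
Applying K to premise 9 (O(stow_gear -> obtain_consent)) and O(stow_gear) yields O(obtain_consent).
Premise 7 is O(¬inspect_affidavit -> ¬obtain_consent); contrapositively O(obtain_consent -> inspect_affidavit). Since O(obtain_consent) holds, K gives O(inspect_affidavit).
Premise 2 is O(adjourn_session -> ¬inspect_affidavit); contrapositively O(inspect_affidavit -> ¬adjourn_session). Since O(inspect_affidavit) holds, K gives O(¬adjourn_session).
So O(¬adjourn_session) holds, i.e. adjourn_session is forbidden. None of the other listed options is forbidden under the premises.

adjourn_session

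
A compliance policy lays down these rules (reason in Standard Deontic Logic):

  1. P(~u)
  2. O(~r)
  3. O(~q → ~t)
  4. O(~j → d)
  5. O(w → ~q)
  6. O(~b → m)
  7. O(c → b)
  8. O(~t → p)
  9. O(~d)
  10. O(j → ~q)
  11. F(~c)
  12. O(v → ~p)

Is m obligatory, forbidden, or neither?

Premise 6 is O(~b → m), but O(~b) is not derivable from the premises, so it does not yield O(m).
No premise or chain of K-axiom applications forces O(m), and none forces O(~m). So m is neither obligatory nor forbidden under these norms.

Neither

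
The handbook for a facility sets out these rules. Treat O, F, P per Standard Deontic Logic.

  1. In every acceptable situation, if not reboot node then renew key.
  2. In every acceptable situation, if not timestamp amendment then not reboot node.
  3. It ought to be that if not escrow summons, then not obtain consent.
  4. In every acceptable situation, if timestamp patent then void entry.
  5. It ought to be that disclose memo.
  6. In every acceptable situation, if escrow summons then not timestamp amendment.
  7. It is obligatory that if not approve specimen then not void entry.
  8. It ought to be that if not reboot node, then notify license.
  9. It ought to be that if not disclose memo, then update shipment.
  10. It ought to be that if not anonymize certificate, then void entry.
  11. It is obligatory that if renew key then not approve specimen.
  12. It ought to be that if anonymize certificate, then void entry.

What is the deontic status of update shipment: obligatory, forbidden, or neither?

Neither

Premise 9 is O(¬disclose_memo → update_shipment), but O(¬disclose_memo) is not derivable from the premises, so it does not yield O(update_shipment).
No premise or chain of K-axiom applications forces O(update_shipment), and none forces O(¬update_shipment). So update_shipment is neither obligatory nor forbidden under these norms.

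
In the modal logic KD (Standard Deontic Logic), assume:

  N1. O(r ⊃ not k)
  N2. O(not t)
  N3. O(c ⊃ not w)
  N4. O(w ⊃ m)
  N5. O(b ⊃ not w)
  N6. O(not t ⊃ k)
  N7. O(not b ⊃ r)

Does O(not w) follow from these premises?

Yes

Premise 2 gives O(not t).
From O(not t) and premise 6, O(not t ⊃ k), we obtain O(k).
Premise 1 is O(r ⊃ not k); contrapositively O(k ⊃ not r). Since O(k) holds, K gives O(not r).
Premise 7, O(not b ⊃ r), contraposes to O(not r ⊃ b); with O(not r) we get O(b).
Applying K to premise 5 (O(b ⊃ not w)) and O(b) yields O(not w).
Premises 3, 4 do not contribute to this derivation.
So O(not w) follows.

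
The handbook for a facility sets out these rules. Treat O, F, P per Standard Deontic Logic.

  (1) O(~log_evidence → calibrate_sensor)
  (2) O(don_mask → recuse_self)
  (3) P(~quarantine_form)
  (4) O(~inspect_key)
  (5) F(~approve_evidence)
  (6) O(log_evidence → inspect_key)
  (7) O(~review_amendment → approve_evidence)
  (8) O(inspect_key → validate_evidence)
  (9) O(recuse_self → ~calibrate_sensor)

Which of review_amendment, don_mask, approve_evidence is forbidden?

Premise 4 states O(~inspect_key) outright.
The contrapositive of premise 6 (O(log_evidence → inspect_key)) is O(~inspect_key → ~log_evidence), and O(~inspect_key) is already established, so O(~log_evidence).
With premise 1, O(~log_evidence → calibrate_sensor), the K-axiom yields O(calibrate_sensor).
Premise 9 is O(recuse_self → ~calibrate_sensor); contrapositively O(calibrate_sensor → ~recuse_self). Since O(calibrate_sensor) holds, K gives O(~recuse_self).
Premise 2, O(don_mask → recuse_self), contraposes to O(~recuse_self → ~don_mask); with O(~recuse_self) we get O(~don_mask).
So O(~don_mask) holds, i.e. don_mask is forbidden. None of the other listed options is forbidden under the premises.

don_mask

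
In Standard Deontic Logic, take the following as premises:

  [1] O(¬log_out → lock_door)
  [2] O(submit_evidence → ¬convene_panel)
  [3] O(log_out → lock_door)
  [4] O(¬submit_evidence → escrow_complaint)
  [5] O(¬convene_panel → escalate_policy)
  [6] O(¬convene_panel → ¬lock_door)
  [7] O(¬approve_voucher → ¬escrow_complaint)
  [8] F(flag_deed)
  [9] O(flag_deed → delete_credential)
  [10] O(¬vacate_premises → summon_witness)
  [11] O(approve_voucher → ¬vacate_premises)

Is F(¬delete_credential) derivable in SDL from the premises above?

Premise 9 is O(flag_deed → delete_credential), but O(flag_deed) is not derivable from the premises, so it does not yield O(delete_credential).
No other premise forces O(delete_credential). An ideal world satisfying every premise can still have ¬delete_credential true, so F(¬delete_credential) is not derivable.

No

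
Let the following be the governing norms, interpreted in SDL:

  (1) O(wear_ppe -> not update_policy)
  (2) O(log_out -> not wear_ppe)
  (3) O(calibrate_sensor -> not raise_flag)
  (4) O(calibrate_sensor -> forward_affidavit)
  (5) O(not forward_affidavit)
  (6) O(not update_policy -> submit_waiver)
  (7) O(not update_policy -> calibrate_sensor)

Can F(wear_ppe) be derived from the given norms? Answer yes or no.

Premise 5 states O(not forward_affidavit) outright.
The contrapositive of premise 4 (O(calibrate_sensor -> forward_affidavit)) is O(not forward_affidavit -> not calibrate_sensor), and O(not forward_affidavit) is already established, so O(not calibrate_sensor).
Premise 7, O(not update_policy -> calibrate_sensor), contraposes to O(not calibrate_sensor -> update_policy); with O(not calibrate_sensor) we get O(update_policy).
Premise 1, O(wear_ppe -> not update_policy), contraposes to O(update_policy -> not wear_ppe); with O(update_policy) we get O(not wear_ppe).
Premises 2, 3, 6 do not contribute to this derivation.
So O(not wear_ppe) holds, i.e. F(wear_ppe). The claim follows.

Yes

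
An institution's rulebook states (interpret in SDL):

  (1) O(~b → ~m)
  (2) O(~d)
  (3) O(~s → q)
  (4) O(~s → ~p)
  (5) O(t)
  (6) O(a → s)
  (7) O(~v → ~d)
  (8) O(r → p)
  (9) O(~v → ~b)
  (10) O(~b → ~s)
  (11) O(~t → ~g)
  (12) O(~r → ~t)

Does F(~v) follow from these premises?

Yes

From premise 5 we have O(t).
Premise 12 is O(~r → ~t); contrapositively O(t → r). Since O(t) holds, K gives O(r).
From O(r) and premise 8, O(r → p), we obtain O(p).
Premise 4, O(~s → ~p), contraposes to O(p → s); with O(p) we get O(s).
The contrapositive of premise 10 (O(~b → ~s)) is O(s → b), and O(s) is already established, so O(b).
The contrapositive of premise 9 (O(~v → ~b)) is O(b → v), and O(b) is already established, so O(v).
Premises 1, 2, 3, 6, 7, 11 do not contribute to this derivation.
So O(v) holds, i.e. F(~v). The claim follows.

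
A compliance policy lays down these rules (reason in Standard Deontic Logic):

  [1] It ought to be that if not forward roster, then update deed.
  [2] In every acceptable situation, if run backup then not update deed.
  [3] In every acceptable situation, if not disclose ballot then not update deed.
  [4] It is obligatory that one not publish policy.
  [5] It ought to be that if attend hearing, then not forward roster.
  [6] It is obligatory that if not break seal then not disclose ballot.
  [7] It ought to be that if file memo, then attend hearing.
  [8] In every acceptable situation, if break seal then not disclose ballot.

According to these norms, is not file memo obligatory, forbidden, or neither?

Premises 6 and 8 cover both cases: O(¬break_seal → ¬disclose_ballot) and O(break_seal → ¬disclose_ballot). Since ¬break_seal ∨ break_seal is a tautology, O(¬disclose_ballot) follows.
From O(¬disclose_ballot) and premise 3, O(¬disclose_ballot → ¬update_deed), we obtain O(¬update_deed).
Premise 1 is O(¬forward_roster → update_deed); contrapositively O(¬update_deed → forward_roster). Since O(¬update_deed) holds, K gives O(forward_roster).
Premise 5, O(attend_hearing → ¬forward_roster), contraposes to O(forward_roster → ¬attend_hearing); with O(forward_roster) we get O(¬attend_hearing).
Premise 7 is O(file_memo → attend_hearing); contrapositively O(¬attend_hearing → ¬file_memo). Since O(¬attend_hearing) holds, K gives O(¬file_memo).
Premises 2, 4 do not contribute to this derivation.
Hence ¬file_memo is obligatory.

Obligatory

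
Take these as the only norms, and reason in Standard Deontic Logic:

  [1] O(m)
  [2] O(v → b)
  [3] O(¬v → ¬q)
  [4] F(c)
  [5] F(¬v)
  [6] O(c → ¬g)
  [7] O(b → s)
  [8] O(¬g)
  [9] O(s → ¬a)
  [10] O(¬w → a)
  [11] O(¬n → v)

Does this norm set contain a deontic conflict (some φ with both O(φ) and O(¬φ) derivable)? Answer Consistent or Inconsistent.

Consistent

Premise 6 is O(c → ¬g); even if O(¬g) held, inferring O(c) would be affirming the consequent — invalid.
So O(c) is not derivable, and the apparent clash with O(¬c) does not arise.
A world satisfying every obligation exists (e.g. a=false, b=true, c=false, g=false, m=true, n=false, q=false, s=true, v=true, w=true); no atom is both obligatory and forbidden, so the set is consistent.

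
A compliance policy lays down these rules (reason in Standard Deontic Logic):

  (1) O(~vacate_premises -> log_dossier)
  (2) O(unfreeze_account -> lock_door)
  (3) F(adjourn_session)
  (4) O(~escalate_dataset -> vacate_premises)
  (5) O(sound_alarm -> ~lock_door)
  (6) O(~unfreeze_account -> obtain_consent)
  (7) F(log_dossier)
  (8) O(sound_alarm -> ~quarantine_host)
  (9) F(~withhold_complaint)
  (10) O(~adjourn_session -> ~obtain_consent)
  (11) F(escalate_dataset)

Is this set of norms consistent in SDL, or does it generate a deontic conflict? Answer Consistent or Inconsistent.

Premise 1 is O(~vacate_premises -> log_dossier), but O(~vacate_premises) is not derivable from the premises, so it does not yield O(log_dossier).
So O(log_dossier) is not derivable, and the apparent clash with O(~log_dossier) does not arise.
A world satisfying every obligation exists (e.g. adjourn_session=false, escalate_dataset=false, lock_door=true, log_dossier=false, obtain_consent=false, quarantine_host=false, sound_alarm=false, unfreeze_account=true, vacate_premises=true, withhold_complaint=true); no atom is both obligatory and forbidden, so the set is consistent.

Consistent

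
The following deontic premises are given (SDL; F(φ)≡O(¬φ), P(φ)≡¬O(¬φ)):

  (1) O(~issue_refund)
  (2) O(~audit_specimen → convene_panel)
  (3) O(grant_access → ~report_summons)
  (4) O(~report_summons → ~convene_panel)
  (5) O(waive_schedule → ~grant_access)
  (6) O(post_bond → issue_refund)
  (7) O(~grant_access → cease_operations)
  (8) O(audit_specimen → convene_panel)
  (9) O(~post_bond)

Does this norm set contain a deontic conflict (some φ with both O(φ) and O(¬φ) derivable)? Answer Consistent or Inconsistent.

Premise 6 is O(post_bond → issue_refund), but O(post_bond) is not derivable from the premises, so it does not yield O(issue_refund).
So O(issue_refund) is not derivable, and the apparent clash with O(~issue_refund) does not arise.
A world satisfying every obligation exists (e.g. audit_specimen=false, cease_operations=true, convene_panel=true, grant_access=false, issue_refund=false, post_bond=false, report_summons=true, waive_schedule=false); no atom is both obligatory and forbidden, so the set is consistent.

Consistent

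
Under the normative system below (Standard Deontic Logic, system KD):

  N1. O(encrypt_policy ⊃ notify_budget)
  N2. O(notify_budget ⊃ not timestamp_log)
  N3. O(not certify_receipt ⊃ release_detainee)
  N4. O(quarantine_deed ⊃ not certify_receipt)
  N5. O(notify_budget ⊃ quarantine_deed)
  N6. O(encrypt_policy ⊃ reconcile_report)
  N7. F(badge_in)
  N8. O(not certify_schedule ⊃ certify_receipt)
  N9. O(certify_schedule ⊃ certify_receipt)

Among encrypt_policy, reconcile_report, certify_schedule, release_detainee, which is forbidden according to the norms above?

Premises 8 and 9 cover both cases: O(not certify_schedule ⊃ certify_receipt) and O(certify_schedule ⊃ certify_receipt). Since not certify_schedule ∨ certify_schedule is a tautology, O(certify_receipt) follows.
Premise 4 is O(quarantine_deed ⊃ not certify_receipt); contrapositively O(certify_receipt ⊃ not quarantine_deed). Since O(certify_receipt) holds, K gives O(not quarantine_deed).
Premise 5 is O(notify_budget ⊃ quarantine_deed); contrapositively O(not quarantine_deed ⊃ not notify_budget). Since O(not quarantine_deed) holds, K gives O(not notify_budget).
Premise 1 is O(encrypt_policy ⊃ notify_budget); contrapositively O(not notify_budget ⊃ not encrypt_policy). Since O(not notify_budget) holds, K gives O(not encrypt_policy).
So O(not encrypt_policy) holds, i.e. encrypt_policy is forbidden. None of the other listed options is forbidden under the premises.

encrypt_policy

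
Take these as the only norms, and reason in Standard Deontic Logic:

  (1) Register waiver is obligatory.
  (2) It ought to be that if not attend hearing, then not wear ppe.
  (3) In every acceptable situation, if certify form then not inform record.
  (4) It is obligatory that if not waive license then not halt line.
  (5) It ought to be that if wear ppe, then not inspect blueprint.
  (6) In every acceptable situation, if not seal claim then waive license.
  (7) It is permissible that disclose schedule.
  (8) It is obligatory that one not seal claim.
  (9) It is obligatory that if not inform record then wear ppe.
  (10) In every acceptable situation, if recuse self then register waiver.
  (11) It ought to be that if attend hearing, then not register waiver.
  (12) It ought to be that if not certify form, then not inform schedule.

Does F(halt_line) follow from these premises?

Premise 4 is O(¬waive_license → ¬halt_line), but O(¬waive_license) is not derivable from the premises, so it does not yield O(¬halt_line).
No other premise forces O(¬halt_line). An ideal world satisfying every premise can still have halt_line true, so F(halt_line) is not derivable.

No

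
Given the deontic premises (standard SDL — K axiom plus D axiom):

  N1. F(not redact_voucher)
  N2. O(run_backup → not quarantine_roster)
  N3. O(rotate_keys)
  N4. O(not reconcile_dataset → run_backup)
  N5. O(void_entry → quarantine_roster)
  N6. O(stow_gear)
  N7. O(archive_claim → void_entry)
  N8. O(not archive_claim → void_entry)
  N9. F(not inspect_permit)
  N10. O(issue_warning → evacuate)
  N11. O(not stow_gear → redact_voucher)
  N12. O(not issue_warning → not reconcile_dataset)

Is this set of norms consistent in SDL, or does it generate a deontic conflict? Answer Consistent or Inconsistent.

Premise 11 is O(not stow_gear → redact_voucher); even if O(redact_voucher) held, inferring O(not stow_gear) would be affirming the consequent — invalid.
So O(not stow_gear) is not derivable, and the apparent clash with O(stow_gear) does not arise.
A world satisfying every obligation exists (e.g. archive_claim=false, evacuate=true, inspect_permit=true, issue_warning=true, quarantine_roster=true, reconcile_dataset=true, redact_voucher=true, rotate_keys=true, run_backup=false, stow_gear=true, void_entry=true); no atom is both obligatory and forbidden, so the set is consistent.

Consistent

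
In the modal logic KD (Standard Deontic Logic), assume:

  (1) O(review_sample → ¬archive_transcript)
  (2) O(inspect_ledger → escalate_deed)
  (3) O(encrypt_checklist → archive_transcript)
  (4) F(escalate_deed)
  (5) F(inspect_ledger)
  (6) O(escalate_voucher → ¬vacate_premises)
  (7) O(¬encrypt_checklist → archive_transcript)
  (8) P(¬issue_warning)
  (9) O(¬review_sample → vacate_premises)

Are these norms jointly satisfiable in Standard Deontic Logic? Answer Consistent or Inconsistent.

Premise 2 is O(inspect_ledger → escalate_deed), but O(inspect_ledger) is not derivable from the premises, so it does not yield O(escalate_deed).
So O(escalate_deed) is not derivable, and the apparent clash with O(¬escalate_deed) does not arise.
A world satisfying every obligation exists (e.g. archive_transcript=true, encrypt_checklist=false, escalate_deed=false, escalate_voucher=false, inspect_ledger=false, issue_warning=false, review_sample=false, vacate_premises=true); no atom is both obligatory and forbidden, so the set is consistent.

Consistent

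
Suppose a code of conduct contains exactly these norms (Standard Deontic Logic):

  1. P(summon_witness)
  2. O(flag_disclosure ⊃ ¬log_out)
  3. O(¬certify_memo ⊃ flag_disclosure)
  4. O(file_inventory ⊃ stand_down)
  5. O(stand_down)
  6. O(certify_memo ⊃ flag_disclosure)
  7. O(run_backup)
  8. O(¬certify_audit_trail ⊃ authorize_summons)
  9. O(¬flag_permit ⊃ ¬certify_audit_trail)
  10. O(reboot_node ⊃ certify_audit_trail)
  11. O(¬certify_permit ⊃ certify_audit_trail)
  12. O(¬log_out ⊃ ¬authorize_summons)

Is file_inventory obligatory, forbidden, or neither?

Neither

Premise 4 is O(file_inventory ⊃ stand_down); even if O(stand_down) held, inferring O(file_inventory) would be affirming the consequent — invalid.
No premise or chain of K-axiom applications forces O(file_inventory), and none forces O(¬file_inventory). So file_inventory is neither obligatory nor forbidden under these norms.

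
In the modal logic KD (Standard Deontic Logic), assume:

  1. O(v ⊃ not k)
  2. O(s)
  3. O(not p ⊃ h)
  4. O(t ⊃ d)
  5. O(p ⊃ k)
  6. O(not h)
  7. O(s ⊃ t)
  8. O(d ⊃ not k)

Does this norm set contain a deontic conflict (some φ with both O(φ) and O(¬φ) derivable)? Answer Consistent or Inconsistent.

Inconsistent

Premise 2 states O(s) outright.
From O(s) and premise 7, O(s ⊃ t), we obtain O(t).
Premise 4 is O(t ⊃ d); since O(t), deontic closure gives O(d).
Applying K to premise 8 (O(d ⊃ not k)) and O(d) yields O(not k).
Premise 5, O(p ⊃ k), contraposes to O(not k ⊃ not p); with O(not k) we get O(not p).
With premise 3, O(not p ⊃ h), the K-axiom yields O(h).
However, premise 6 gives O(not h).
We now have both O(h) and O(not h) — h is simultaneously obligatory and forbidden, violating the D-axiom.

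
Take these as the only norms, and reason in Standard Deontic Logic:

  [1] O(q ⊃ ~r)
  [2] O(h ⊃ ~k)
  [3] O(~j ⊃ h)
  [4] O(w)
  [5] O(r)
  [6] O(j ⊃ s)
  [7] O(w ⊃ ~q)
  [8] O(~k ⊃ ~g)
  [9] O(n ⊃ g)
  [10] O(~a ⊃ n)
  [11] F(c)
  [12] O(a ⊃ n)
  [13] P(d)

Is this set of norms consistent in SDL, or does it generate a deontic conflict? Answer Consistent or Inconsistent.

Consistent

Premise 1 is O(q ⊃ ~r), but O(q) is not derivable from the premises, so it does not yield O(~r).
So O(~r) is not derivable, and the apparent clash with O(r) does not arise.
A world satisfying every obligation exists (e.g. a=false, c=false, d=false, g=true, h=false, j=true, k=true, n=true, q=false, r=true, s=true, w=true); no atom is both obligatory and forbidden, so the set is consistent.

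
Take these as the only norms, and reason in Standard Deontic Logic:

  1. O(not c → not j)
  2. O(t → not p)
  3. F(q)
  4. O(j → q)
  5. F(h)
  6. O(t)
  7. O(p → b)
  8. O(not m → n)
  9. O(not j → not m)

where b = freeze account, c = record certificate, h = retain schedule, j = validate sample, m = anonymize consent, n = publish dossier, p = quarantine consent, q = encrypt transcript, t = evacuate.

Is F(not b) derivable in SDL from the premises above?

Premise 7 is O(p → b), but O(p) is not derivable from the premises, so it does not yield O(b).
No other premise forces O(b). An ideal world satisfying every premise can still have not b true, so F(not b) is not derivable.

No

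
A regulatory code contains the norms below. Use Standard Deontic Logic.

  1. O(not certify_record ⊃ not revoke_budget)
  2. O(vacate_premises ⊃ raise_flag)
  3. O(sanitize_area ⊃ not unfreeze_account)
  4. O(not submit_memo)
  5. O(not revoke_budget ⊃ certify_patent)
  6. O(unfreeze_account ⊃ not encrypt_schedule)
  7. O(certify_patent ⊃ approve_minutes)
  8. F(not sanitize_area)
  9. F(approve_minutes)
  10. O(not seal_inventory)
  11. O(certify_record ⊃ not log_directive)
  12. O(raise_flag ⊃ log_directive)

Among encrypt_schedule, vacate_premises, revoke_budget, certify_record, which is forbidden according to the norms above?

Premise 9 is F(approve_minutes), i.e. O(not approve_minutes).
Premise 7 is O(certify_patent ⊃ approve_minutes); contrapositively O(not approve_minutes ⊃ not certify_patent). Since O(not approve_minutes) holds, K gives O(not certify_patent).
The contrapositive of premise 5 (O(not revoke_budget ⊃ certify_patent)) is O(not certify_patent ⊃ revoke_budget), and O(not certify_patent) is already established, so O(revoke_budget).
The contrapositive of premise 1 (O(not certify_record ⊃ not revoke_budget)) is O(revoke_budget ⊃ certify_record), and O(revoke_budget) is already established, so O(certify_record).
Applying K to premise 11 (O(certify_record ⊃ not log_directive)) and O(certify_record) yields O(not log_directive).
The contrapositive of premise 12 (O(raise_flag ⊃ log_directive)) is O(not log_directive ⊃ not raise_flag), and O(not log_directive) is already established, so O(not raise_flag).
The contrapositive of premise 2 (O(vacate_premises ⊃ raise_flag)) is O(not raise_flag ⊃ not vacate_premises), and O(not raise_flag) is already established, so O(not vacate_premises).
So O(not vacate_premises) holds, i.e. vacate_premises is forbidden. None of the other listed options is forbidden under the premises.

vacate_premises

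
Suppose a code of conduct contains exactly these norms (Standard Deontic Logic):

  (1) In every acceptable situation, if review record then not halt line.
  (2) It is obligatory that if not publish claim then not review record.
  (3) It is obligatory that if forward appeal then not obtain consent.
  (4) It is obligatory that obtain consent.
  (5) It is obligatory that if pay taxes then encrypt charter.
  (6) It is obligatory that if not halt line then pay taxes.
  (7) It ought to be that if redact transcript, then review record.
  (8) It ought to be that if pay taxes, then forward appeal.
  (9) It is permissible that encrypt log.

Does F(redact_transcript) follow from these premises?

Yes

Premise 4 gives O(obtain_consent).
Premise 3, O(forward_appeal → ¬obtain_consent), contraposes to O(obtain_consent → ¬forward_appeal); with O(obtain_consent) we get O(¬forward_appeal).
Premise 8 is O(pay_taxes → forward_appeal); contrapositively O(¬forward_appeal → ¬pay_taxes). Since O(¬forward_appeal) holds, K gives O(¬pay_taxes).
The contrapositive of premise 6 (O(¬halt_line → pay_taxes)) is O(¬pay_taxes → halt_line), and O(¬pay_taxes) is already established, so O(halt_line).
Premise 1, O(review_record → ¬halt_line), contraposes to O(halt_line → ¬review_record); with O(halt_line) we get O(¬review_record).
The contrapositive of premise 7 (O(redact_transcript → review_record)) is O(¬review_record → ¬redact_transcript), and O(¬review_record) is already established, so O(¬redact_transcript).
Premises 2, 5, 9 do not contribute to this derivation.
So O(¬redact_transcript) holds, i.e. F(redact_transcript). The claim follows.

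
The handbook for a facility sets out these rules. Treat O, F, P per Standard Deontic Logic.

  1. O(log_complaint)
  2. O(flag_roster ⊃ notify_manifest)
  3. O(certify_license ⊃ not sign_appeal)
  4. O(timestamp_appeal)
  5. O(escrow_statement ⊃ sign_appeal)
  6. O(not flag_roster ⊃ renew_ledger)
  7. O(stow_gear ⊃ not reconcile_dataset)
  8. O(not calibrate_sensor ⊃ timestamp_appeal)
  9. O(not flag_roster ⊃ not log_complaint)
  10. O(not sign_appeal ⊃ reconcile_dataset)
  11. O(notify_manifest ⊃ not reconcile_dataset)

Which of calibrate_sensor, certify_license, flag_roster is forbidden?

certify_license

Premise 1 states O(log_complaint) outright.
Premise 9, O(not flag_roster ⊃ not log_complaint), contraposes to O(log_complaint ⊃ flag_roster); with O(log_complaint) we get O(flag_roster).
Applying K to premise 2 (O(flag_roster ⊃ notify_manifest)) and O(flag_roster) yields O(notify_manifest).
With premise 11, O(notify_manifest ⊃ not reconcile_dataset), the K-axiom yields O(not reconcile_dataset).
The contrapositive of premise 10 (O(not sign_appeal ⊃ reconcile_dataset)) is O(not reconcile_dataset ⊃ sign_appeal), and O(not reconcile_dataset) is already established, so O(sign_appeal).
Premise 3 is O(certify_license ⊃ not sign_appeal); contrapositively O(sign_appeal ⊃ not certify_license). Since O(sign_appeal) holds, K gives O(not certify_license).
So O(not certify_license) holds, i.e. certify_license is forbidden. None of the other listed options is forbidden under the premises.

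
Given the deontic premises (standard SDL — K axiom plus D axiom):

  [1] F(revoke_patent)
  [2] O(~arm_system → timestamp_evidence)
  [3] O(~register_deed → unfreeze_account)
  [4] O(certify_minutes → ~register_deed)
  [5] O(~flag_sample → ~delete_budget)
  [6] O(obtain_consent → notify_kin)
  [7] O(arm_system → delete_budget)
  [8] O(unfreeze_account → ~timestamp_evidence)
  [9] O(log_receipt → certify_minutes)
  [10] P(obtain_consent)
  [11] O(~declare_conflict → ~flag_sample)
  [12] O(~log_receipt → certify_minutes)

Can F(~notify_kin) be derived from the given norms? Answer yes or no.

No

Premise 6 is O(obtain_consent → notify_kin), but O(obtain_consent) is not derivable from the premises (the permission P(obtain_consent) asserts only ~O(~obtain_consent), not O(obtain_consent)), so it does not yield O(notify_kin).
No other premise forces O(notify_kin). An ideal world satisfying every premise can still have ~notify_kin true, so F(~notify_kin) is not derivable.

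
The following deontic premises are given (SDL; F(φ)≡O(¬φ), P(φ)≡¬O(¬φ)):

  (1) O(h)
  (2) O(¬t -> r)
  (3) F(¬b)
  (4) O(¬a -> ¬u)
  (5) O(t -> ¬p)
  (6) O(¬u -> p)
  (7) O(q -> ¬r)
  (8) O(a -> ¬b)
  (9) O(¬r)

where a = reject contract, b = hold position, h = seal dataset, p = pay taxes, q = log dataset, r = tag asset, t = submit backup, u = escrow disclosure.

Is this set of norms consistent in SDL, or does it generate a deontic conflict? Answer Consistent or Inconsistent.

Premise 9 states O(¬r) outright.
Premise 2, O(¬t -> r), contraposes to O(¬r -> t); with O(¬r) we get O(t).
Premise 5 is O(t -> ¬p); since O(t), deontic closure gives O(¬p).
Premise 6 is O(¬u -> p); contrapositively O(¬p -> u). Since O(¬p) holds, K gives O(u).
Premise 4 is O(¬a -> ¬u); contrapositively O(u -> a). Since O(u) holds, K gives O(a).
Applying K to premise 8 (O(a -> ¬b)) and O(a) yields O(¬b).
Yet premise 3 is F(¬b), i.e. O(b).
We now have both O(¬b) and O(b) — b is simultaneously obligatory and forbidden, violating the D-axiom.

Inconsistent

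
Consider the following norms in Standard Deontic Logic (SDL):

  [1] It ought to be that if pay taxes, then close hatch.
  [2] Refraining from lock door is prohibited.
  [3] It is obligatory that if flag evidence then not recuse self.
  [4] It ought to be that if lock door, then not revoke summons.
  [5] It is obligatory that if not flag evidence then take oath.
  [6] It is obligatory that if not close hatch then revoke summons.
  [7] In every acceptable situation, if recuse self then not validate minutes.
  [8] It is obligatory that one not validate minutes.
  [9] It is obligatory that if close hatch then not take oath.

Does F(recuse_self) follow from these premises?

Yes

Premise 2, F(¬lock_door), is equivalent to O(lock_door).
Applying K to premise 4 (O(lock_door → ¬revoke_summons)) and O(lock_door) yields O(¬revoke_summons).
Premise 6 is O(¬close_hatch → revoke_summons); contrapositively O(¬revoke_summons → close_hatch). Since O(¬revoke_summons) holds, K gives O(close_hatch).
Applying K to premise 9 (O(close_hatch → ¬take_oath)) and O(close_hatch) yields O(¬take_oath).
The contrapositive of premise 5 (O(¬flag_evidence → take_oath)) is O(¬take_oath → flag_evidence), and O(¬take_oath) is already established, so O(flag_evidence).
Applying K to premise 3 (O(flag_evidence → ¬recuse_self)) and O(flag_evidence) yields O(¬recuse_self).
Premises 1, 7, 8 do not contribute to this derivation.
So O(¬recuse_self) holds, i.e. F(recuse_self). The claim follows.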